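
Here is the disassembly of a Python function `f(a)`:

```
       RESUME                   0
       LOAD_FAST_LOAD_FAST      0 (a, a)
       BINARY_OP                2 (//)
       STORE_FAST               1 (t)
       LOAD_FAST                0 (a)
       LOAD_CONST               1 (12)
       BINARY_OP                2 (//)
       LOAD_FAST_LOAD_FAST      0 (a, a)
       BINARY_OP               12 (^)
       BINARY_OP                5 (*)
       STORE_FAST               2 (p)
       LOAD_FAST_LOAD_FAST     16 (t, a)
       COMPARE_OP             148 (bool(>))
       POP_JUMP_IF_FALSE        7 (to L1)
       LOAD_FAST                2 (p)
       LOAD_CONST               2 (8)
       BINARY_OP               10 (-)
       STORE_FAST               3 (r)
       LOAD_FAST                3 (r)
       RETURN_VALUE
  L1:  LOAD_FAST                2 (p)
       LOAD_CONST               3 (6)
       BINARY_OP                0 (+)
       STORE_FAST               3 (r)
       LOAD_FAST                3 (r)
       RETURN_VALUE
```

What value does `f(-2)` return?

-8

LOAD_FAST_LOAD_FAST a,a → push -2,-2. Stack: [-2, -2]
BINARY_OP // → -2 // -2 = 1. Stack: [1]
STORE_FAST t → t=1. Stack: []
LOAD_FAST a → push -2. Stack: [-2]
LOAD_CONST → push 12. Stack: [-2, 12]
BINARY_OP // → -2 // 12 = -1. Stack: [-1]
LOAD_FAST_LOAD_FAST a,a → push -2,-2. Stack: [-1, -2, -2]
BINARY_OP ^ → -2 ^ -2 = 0. Stack: [-1, 0]
BINARY_OP * → -1 * 0 = 0. Stack: [0]
STORE_FAST p → p=0. Stack: []
LOAD_FAST_LOAD_FAST t,a → push 1,-2. Stack: [1, -2]
COMPARE_OP bool(>) → 1 vs -2 = True. Stack: [True]
POP_JUMP_IF_FALSE → pop True; no jump. Stack: []
LOAD_FAST p → push 0. Stack: [0]
LOAD_CONST → push 8. Stack: [0, 8]
BINARY_OP - → 0 - 8 = -8. Stack: [-8]
STORE_FAST r → r=-8. Stack: []
LOAD_FAST r → push -8. Stack: [-8]
RETURN_VALUE → return -8.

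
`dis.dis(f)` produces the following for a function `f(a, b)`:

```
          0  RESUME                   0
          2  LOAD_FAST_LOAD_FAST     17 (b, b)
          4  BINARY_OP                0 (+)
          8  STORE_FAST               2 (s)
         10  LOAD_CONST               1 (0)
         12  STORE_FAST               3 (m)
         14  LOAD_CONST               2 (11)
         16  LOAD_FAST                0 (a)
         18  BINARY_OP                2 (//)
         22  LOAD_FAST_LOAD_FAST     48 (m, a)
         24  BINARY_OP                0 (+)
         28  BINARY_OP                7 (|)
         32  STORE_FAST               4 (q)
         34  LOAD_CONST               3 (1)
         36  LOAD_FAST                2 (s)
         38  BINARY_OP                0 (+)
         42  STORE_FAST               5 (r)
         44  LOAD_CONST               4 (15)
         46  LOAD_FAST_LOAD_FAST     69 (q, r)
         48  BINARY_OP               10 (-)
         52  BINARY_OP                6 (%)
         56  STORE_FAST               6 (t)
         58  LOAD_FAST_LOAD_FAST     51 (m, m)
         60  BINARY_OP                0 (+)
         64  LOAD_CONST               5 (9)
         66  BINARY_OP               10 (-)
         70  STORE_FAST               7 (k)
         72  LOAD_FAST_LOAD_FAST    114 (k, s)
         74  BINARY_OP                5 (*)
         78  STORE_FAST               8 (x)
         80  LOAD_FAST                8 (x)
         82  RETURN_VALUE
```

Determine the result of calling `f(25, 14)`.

-252

LOAD_FAST_LOAD_FAST b,b → push 14,14. Stack: [14, 14]
BINARY_OP + → 14 + 14 = 28. Stack: [28]
STORE_FAST s → s=28. Stack: []
LOAD_CONST → push 0. Stack: [0]
STORE_FAST m → m=0. Stack: []
LOAD_CONST → push 11. Stack: [11]
LOAD_FAST a → push 25. Stack: [11, 25]
BINARY_OP // → 11 // 25 = 0. Stack: [0]
LOAD_FAST_LOAD_FAST m,a → push 0,25. Stack: [0, 0, 25]
BINARY_OP + → 0 + 25 = 25. Stack: [0, 25]
BINARY_OP | → 0 | 25 = 25. Stack: [25]
STORE_FAST q → q=25. Stack: []
LOAD_CONST → push 1. Stack: [1]
LOAD_FAST s → push 28. Stack: [1, 28]
BINARY_OP + → 1 + 28 = 29. Stack: [29]
STORE_FAST r → r=29. Stack: []
LOAD_CONST → push 15. Stack: [15]
LOAD_FAST_LOAD_FAST q,r → push 25,29. Stack: [15, 25, 29]
BINARY_OP - → 25 - 29 = -4. Stack: [15, -4]
BINARY_OP % → 15 % -4 = -1. Stack: [-1]
STORE_FAST t → t=-1. Stack: []
LOAD_FAST_LOAD_FAST m,m → push 0,0. Stack: [0, 0]
BINARY_OP + → 0 + 0 = 0. Stack: [0]
LOAD_CONST → push 9. Stack: [0, 9]
BINARY_OP - → 0 - 9 = -9. Stack: [-9]
STORE_FAST k → k=-9. Stack: []
LOAD_FAST_LOAD_FAST k,s → push -9,28. Stack: [-9, 28]
BINARY_OP * → -9 * 28 = -252. Stack: [-252]
STORE_FAST x → x=-252. Stack: []
LOAD_FAST x → push -252. Stack: [-252]
RETURN_VALUE → return -252.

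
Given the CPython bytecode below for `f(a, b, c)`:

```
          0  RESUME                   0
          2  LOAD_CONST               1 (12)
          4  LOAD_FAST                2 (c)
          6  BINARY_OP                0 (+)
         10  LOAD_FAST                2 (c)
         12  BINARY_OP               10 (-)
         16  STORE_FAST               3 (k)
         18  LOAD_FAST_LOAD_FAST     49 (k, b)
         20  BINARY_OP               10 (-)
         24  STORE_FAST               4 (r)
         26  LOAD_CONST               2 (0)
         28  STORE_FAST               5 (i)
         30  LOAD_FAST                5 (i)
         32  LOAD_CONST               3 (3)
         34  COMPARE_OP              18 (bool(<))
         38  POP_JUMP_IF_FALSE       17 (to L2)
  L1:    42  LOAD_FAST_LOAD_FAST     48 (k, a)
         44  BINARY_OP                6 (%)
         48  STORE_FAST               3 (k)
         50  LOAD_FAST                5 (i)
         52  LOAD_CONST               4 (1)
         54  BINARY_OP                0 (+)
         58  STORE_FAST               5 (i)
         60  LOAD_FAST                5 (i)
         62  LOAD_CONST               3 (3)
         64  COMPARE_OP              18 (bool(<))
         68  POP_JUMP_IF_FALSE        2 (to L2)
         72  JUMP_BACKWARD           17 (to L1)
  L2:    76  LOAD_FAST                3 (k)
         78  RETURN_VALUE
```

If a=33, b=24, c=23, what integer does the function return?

LOAD_CONST → push 12. Stack: [12]
LOAD_FAST c → push 23. Stack: [12, 23]
BINARY_OP + → 12 + 23 = 35. Stack: [35]
LOAD_FAST c → push 23. Stack: [35, 23]
BINARY_OP - → 35 - 23 = 12. Stack: [12]
STORE_FAST k → k=12. Stack: []
LOAD_FAST_LOAD_FAST k,b → push 12,24. Stack: [12, 24]
BINARY_OP - → 12 - 24 = -12. Stack: [-12]
STORE_FAST r → r=-12. Stack: []
LOAD_CONST → push 0. Stack: [0]
STORE_FAST i → i=0. Stack: []
LOAD_FAST i → push 0. Stack: [0]
LOAD_CONST → push 3. Stack: [0, 3]
COMPARE_OP bool(<) → 0 vs 3 = True. Stack: [True]
POP_JUMP_IF_FALSE → pop True; no jump. Stack: []
LOAD_FAST_LOAD_FAST k,a → push 12,33. Stack: [12, 33]
BINARY_OP % → 12 % 33 = 12. Stack: [12]
STORE_FAST k → k=12. Stack: []
LOAD_FAST i → push 0. Stack: [0]
LOAD_CONST → push 1. Stack: [0, 1]
BINARY_OP + → 0 + 1 = 1. Stack: [1]
STORE_FAST i → i=1. Stack: []
LOAD_FAST i → push 1. Stack: [1]
LOAD_CONST → push 3. Stack: [1, 3]
COMPARE_OP bool(<) → 1 vs 3 = True. Stack: [True]
POP_JUMP_IF_FALSE → pop True; no jump. Stack: []
LOAD_FAST_LOAD_FAST k,a → push 12,33. Stack: [12, 33]
BINARY_OP % → 12 % 33 = 12. Stack: [12]
STORE_FAST k → k=12. Stack: []
LOAD_FAST i → push 1. Stack: [1]
LOAD_CONST → push 1. Stack: [1, 1]
BINARY_OP + → 1 + 1 = 2. Stack: [2]
STORE_FAST i → i=2. Stack: []
LOAD_FAST i → push 2. Stack: [2]
LOAD_CONST → push 3. Stack: [2, 3]
COMPARE_OP bool(<) → 2 vs 3 = True. Stack: [True]
POP_JUMP_IF_FALSE → pop True; no jump. Stack: []
LOAD_FAST_LOAD_FAST k,a → push 12,33. Stack: [12, 33]
BINARY_OP % → 12 % 33 = 12. Stack: [12]
STORE_FAST k → k=12. Stack: []
LOAD_FAST i → push 2. Stack: [2]
LOAD_CONST → push 1. Stack: [2, 1]
BINARY_OP + → 2 + 1 = 3. Stack: [3]
STORE_FAST i → i=3. Stack: []
LOAD_FAST i → push 3. Stack: [3]
LOAD_CONST → push 3. Stack: [3, 3]
COMPARE_OP bool(<) → 3 vs 3 = False. Stack: [False]
POP_JUMP_IF_FALSE → pop False; jump. Stack: []
LOAD_FAST k → push 12. Stack: [12]
RETURN_VALUE → return 12.

12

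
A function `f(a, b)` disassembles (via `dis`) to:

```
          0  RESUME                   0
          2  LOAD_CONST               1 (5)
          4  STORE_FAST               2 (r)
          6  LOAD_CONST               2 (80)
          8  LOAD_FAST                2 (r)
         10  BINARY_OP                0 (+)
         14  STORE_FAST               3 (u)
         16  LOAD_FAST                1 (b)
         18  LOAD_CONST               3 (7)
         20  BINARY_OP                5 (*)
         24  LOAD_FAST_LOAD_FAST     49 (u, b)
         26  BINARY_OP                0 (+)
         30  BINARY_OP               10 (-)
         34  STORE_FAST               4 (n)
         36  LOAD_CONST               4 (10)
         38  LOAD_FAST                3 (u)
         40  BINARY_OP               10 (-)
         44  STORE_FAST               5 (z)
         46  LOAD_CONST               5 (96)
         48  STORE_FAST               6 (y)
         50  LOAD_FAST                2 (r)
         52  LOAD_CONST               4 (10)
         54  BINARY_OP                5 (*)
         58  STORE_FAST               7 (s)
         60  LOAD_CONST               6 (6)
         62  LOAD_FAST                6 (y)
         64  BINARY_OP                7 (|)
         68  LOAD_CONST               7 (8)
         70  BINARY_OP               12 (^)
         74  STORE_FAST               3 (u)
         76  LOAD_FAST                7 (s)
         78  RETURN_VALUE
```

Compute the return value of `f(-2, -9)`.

LOAD_CONST → push 5. Stack: [5]
STORE_FAST r → r=5. Stack: []
LOAD_CONST → push 80. Stack: [80]
LOAD_FAST r → push 5. Stack: [80, 5]
BINARY_OP + → 80 + 5 = 85. Stack: [85]
STORE_FAST u → u=85. Stack: []
LOAD_FAST b → push -9. Stack: [-9]
LOAD_CONST → push 7. Stack: [-9, 7]
BINARY_OP * → -9 * 7 = -63. Stack: [-63]
LOAD_FAST_LOAD_FAST u,b → push 85,-9. Stack: [-63, 85, -9]
BINARY_OP + → 85 + -9 = 76. Stack: [-63, 76]
BINARY_OP - → -63 - 76 = -139. Stack: [-139]
STORE_FAST n → n=-139. Stack: []
LOAD_CONST → push 10. Stack: [10]
LOAD_FAST u → push 85. Stack: [10, 85]
BINARY_OP - → 10 - 85 = -75. Stack: [-75]
STORE_FAST z → z=-75. Stack: []
LOAD_CONST → push 96. Stack: [96]
STORE_FAST y → y=96. Stack: []
LOAD_FAST r → push 5. Stack: [5]
LOAD_CONST → push 10. Stack: [5, 10]
BINARY_OP * → 5 * 10 = 50. Stack: [50]
STORE_FAST s → s=50. Stack: []
LOAD_CONST → push 6. Stack: [6]
LOAD_FAST y → push 96. Stack: [6, 96]
BINARY_OP | → 6 | 96 = 102. Stack: [102]
LOAD_CONST → push 8. Stack: [102, 8]
BINARY_OP ^ → 102 ^ 8 = 110. Stack: [110]
STORE_FAST u → u=110. Stack: []
LOAD_FAST s → push 50. Stack: [50]
RETURN_VALUE → return 50.

50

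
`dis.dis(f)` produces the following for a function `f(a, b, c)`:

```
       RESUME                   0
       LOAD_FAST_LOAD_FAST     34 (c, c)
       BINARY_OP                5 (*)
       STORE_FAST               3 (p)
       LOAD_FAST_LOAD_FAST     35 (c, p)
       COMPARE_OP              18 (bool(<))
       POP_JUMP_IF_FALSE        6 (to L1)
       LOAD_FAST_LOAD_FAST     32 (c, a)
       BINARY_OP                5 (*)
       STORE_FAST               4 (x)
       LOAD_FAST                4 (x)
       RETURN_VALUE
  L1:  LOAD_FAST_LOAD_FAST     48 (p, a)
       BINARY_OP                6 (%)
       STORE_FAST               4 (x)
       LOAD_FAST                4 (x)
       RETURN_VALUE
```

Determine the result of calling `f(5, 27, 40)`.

LOAD_FAST_LOAD_FAST c,c → push 40,40. Stack: [40, 40]
BINARY_OP * → 40 * 40 = 1600. Stack: [1600]
STORE_FAST p → p=1600. Stack: []
LOAD_FAST_LOAD_FAST c,p → push 40,1600. Stack: [40, 1600]
COMPARE_OP bool(<) → 40 vs 1600 = True. Stack: [True]
POP_JUMP_IF_FALSE → pop True; no jump. Stack: []
LOAD_FAST_LOAD_FAST c,a → push 40,5. Stack: [40, 5]
BINARY_OP * → 40 * 5 = 200. Stack: [200]
STORE_FAST x → x=200. Stack: []
LOAD_FAST x → push 200. Stack: [200]
RETURN_VALUE → return 200.

200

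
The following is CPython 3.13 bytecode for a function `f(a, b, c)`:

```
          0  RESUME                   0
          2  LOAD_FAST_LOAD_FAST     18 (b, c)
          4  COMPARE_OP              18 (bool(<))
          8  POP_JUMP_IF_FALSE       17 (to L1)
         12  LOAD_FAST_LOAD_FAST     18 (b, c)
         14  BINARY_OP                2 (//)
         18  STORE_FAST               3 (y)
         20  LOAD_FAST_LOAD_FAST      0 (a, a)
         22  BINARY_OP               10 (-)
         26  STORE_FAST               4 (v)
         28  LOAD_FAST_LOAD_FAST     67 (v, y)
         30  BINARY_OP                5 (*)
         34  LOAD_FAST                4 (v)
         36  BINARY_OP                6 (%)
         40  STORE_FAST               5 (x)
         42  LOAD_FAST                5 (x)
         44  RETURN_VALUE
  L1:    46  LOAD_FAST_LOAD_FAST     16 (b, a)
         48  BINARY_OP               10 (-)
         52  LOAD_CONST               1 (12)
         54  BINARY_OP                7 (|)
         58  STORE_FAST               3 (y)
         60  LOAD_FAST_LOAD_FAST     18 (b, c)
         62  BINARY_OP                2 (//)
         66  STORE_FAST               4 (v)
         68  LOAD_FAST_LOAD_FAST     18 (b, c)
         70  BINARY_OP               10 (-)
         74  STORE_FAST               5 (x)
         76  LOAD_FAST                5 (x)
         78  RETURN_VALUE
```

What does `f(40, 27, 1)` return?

26

LOAD_FAST_LOAD_FAST b,c → push 27,1. Stack: [27, 1]
COMPARE_OP bool(<) → 27 vs 1 = False. Stack: [False]
POP_JUMP_IF_FALSE → pop False; jump. Stack: []
LOAD_FAST_LOAD_FAST b,a → push 27,40. Stack: [27, 40]
BINARY_OP - → 27 - 40 = -13. Stack: [-13]
LOAD_CONST → push 12. Stack: [-13, 12]
BINARY_OP | → -13 | 12 = -1. Stack: [-1]
STORE_FAST y → y=-1. Stack: []
LOAD_FAST_LOAD_FAST b,c → push 27,1. Stack: [27, 1]
BINARY_OP // → 27 // 1 = 27. Stack: [27]
STORE_FAST v → v=27. Stack: []
LOAD_FAST_LOAD_FAST b,c → push 27,1. Stack: [27, 1]
BINARY_OP - → 27 - 1 = 26. Stack: [26]
STORE_FAST x → x=26. Stack: []
LOAD_FAST x → push 26. Stack: [26]
RETURN_VALUE → return 26.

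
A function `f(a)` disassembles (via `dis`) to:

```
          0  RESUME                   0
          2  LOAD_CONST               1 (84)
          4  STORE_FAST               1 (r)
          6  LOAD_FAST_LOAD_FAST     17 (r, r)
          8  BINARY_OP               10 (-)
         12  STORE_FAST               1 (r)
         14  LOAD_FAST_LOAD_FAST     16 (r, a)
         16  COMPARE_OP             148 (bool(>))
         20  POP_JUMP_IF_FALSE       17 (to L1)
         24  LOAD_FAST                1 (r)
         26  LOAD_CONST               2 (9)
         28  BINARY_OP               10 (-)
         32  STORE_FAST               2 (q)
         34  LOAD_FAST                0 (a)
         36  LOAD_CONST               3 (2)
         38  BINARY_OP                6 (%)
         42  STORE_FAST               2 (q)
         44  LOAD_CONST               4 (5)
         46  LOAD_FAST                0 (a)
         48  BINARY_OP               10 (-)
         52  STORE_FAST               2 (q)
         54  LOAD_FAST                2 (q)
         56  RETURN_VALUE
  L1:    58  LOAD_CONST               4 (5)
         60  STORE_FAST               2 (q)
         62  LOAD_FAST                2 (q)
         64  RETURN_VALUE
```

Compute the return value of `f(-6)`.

11

LOAD_CONST → push 84. Stack: [84]
STORE_FAST r → r=84. Stack: []
LOAD_FAST_LOAD_FAST r,r → push 84,84. Stack: [84, 84]
BINARY_OP - → 84 - 84 = 0. Stack: [0]
STORE_FAST r → r=0. Stack: []
LOAD_FAST_LOAD_FAST r,a → push 0,-6. Stack: [0, -6]
COMPARE_OP bool(>) → 0 vs -6 = True. Stack: [True]
POP_JUMP_IF_FALSE → pop True; no jump. Stack: []
LOAD_FAST r → push 0. Stack: [0]
LOAD_CONST → push 9. Stack: [0, 9]
BINARY_OP - → 0 - 9 = -9. Stack: [-9]
STORE_FAST q → q=-9. Stack: []
LOAD_FAST a → push -6. Stack: [-6]
LOAD_CONST → push 2. Stack: [-6, 2]
BINARY_OP % → -6 % 2 = 0. Stack: [0]
STORE_FAST q → q=0. Stack: []
LOAD_CONST → push 5. Stack: [5]
LOAD_FAST a → push -6. Stack: [5, -6]
BINARY_OP - → 5 - -6 = 11. Stack: [11]
STORE_FAST q → q=11. Stack: []
LOAD_FAST q → push 11. Stack: [11]
RETURN_VALUE → return 11.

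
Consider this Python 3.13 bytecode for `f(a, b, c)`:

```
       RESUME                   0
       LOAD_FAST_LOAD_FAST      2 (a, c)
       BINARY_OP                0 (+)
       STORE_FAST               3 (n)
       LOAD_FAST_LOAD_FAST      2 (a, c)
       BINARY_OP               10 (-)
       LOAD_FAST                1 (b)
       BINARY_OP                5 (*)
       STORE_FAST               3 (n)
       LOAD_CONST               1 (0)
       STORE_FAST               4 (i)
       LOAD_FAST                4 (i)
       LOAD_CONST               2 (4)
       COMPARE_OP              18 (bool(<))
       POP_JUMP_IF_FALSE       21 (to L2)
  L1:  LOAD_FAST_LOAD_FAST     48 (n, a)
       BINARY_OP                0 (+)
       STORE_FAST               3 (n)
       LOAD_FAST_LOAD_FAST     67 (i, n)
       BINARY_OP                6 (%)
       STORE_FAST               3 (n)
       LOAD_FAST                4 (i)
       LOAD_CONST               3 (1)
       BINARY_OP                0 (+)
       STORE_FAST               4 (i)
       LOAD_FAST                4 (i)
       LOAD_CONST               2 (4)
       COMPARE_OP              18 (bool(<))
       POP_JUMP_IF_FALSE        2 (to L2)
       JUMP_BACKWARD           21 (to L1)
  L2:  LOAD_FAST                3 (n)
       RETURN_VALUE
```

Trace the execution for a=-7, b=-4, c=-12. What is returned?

LOAD_FAST_LOAD_FAST a,c → push -7,-12
BINARY_OP + → -7 + -12 = -19
STORE_FAST n → n=-19
LOAD_FAST_LOAD_FAST a,c → push -7,-12
BINARY_OP - → -7 - -12 = 5
LOAD_FAST b → push -4
BINARY_OP * → 5 * -4 = -20
STORE_FAST n → n=-20
LOAD_CONST → push 0
STORE_FAST i → i=0
LOAD_FAST i → push 0
LOAD_CONST → push 4
COMPARE_OP bool(<) → 0 vs 4 = True
POP_JUMP_IF_FALSE → pop True; no jump
LOAD_FAST_LOAD_FAST n,a → push -20,-7
BINARY_OP + → -20 + -7 = -27
STORE_FAST n → n=-27
LOAD_FAST_LOAD_FAST i,n → push 0,-27
BINARY_OP % → 0 % -27 = 0
STORE_FAST n → n=0
LOAD_FAST i → push 0
LOAD_CONST → push 1
BINARY_OP + → 0 + 1 = 1
STORE_FAST i → i=1
LOAD_FAST i → push 1
LOAD_CONST → push 4
COMPARE_OP bool(<) → 1 vs 4 = True
POP_JUMP_IF_FALSE → pop True; no jump
LOAD_FAST_LOAD_FAST n,a → push 0,-7
BINARY_OP + → 0 + -7 = -7
STORE_FAST n → n=-7
LOAD_FAST_LOAD_FAST i,n → push 1,-7
BINARY_OP % → 1 % -7 = -6
STORE_FAST n → n=-6
LOAD_FAST i → push 1
LOAD_CONST → push 1
BINARY_OP + → 1 + 1 = 2
STORE_FAST i → i=2
LOAD_FAST i → push 2
LOAD_CONST → push 4
COMPARE_OP bool(<) → 2 vs 4 = True
POP_JUMP_IF_FALSE → pop True; no jump
LOAD_FAST_LOAD_FAST n,a → push -6,-7
BINARY_OP + → -6 + -7 = -13
STORE_FAST n → n=-13
LOAD_FAST_LOAD_FAST i,n → push 2,-13
BINARY_OP % → 2 % -13 = -11
STORE_FAST n → n=-11
LOAD_FAST i → push 2
LOAD_CONST → push 1
BINARY_OP + → 2 + 1 = 3
STORE_FAST i → i=3
LOAD_FAST i → push 3
LOAD_CONST → push 4
COMPARE_OP bool(<) → 3 vs 4 = True
POP_JUMP_IF_FALSE → pop True; no jump
LOAD_FAST_LOAD_FAST n,a → push -11,-7
BINARY_OP + → -11 + -7 = -18
STORE_FAST n → n=-18
LOAD_FAST_LOAD_FAST i,n → push 3,-18
BINARY_OP % → 3 % -18 = -15
STORE_FAST n → n=-15
LOAD_FAST i → push 3
LOAD_CONST → push 1
BINARY_OP + → 3 + 1 = 4
STORE_FAST i → i=4
LOAD_FAST i → push 4
LOAD_CONST → push 4
COMPARE_OP bool(<) → 4 vs 4 = False
POP_JUMP_IF_FALSE → pop False; jump
LOAD_FAST n → push -15
RETURN_VALUE → return -15.

-15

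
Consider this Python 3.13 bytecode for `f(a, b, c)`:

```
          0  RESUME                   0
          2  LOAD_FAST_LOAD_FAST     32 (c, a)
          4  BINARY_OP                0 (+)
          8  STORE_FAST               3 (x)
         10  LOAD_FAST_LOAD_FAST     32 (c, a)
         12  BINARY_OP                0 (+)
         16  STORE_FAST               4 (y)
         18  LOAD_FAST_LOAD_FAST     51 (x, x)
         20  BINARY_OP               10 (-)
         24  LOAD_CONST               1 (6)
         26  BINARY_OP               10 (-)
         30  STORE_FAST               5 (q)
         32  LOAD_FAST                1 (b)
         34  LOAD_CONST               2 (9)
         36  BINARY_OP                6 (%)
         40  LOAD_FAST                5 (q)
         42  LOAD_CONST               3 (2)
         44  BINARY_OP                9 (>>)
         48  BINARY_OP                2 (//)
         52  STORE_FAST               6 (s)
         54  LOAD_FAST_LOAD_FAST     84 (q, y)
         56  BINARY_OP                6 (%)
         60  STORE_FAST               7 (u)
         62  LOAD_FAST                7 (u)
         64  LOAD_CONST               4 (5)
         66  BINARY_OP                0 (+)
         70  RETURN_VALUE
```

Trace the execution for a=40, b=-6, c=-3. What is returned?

36

LOAD_FAST_LOAD_FAST c,a → push -3,40. Stack: [-3, 40]
BINARY_OP + → -3 + 40 = 37. Stack: [37]
STORE_FAST x → x=37. Stack: []
LOAD_FAST_LOAD_FAST c,a → push -3,40. Stack: [-3, 40]
BINARY_OP + → -3 + 40 = 37. Stack: [37]
STORE_FAST y → y=37. Stack: []
LOAD_FAST_LOAD_FAST x,x → push 37,37. Stack: [37, 37]
BINARY_OP - → 37 - 37 = 0. Stack: [0]
LOAD_CONST → push 6. Stack: [0, 6]
BINARY_OP - → 0 - 6 = -6. Stack: [-6]
STORE_FAST q → q=-6. Stack: []
LOAD_FAST b → push -6. Stack: [-6]
LOAD_CONST → push 9. Stack: [-6, 9]
BINARY_OP % → -6 % 9 = 3. Stack: [3]
LOAD_FAST q → push -6. Stack: [3, -6]
LOAD_CONST → push 2. Stack: [3, -6, 2]
BINARY_OP >> → -6 >> 2 = -2. Stack: [3, -2]
BINARY_OP // → 3 // -2 = -2. Stack: [-2]
STORE_FAST s → s=-2. Stack: []
LOAD_FAST_LOAD_FAST q,y → push -6,37. Stack: [-6, 37]
BINARY_OP % → -6 % 37 = 31. Stack: [31]
STORE_FAST u → u=31. Stack: []
LOAD_FAST u → push 31. Stack: [31]
LOAD_CONST → push 5. Stack: [31, 5]
BINARY_OP + → 31 + 5 = 36. Stack: [36]
RETURN_VALUE → return 36.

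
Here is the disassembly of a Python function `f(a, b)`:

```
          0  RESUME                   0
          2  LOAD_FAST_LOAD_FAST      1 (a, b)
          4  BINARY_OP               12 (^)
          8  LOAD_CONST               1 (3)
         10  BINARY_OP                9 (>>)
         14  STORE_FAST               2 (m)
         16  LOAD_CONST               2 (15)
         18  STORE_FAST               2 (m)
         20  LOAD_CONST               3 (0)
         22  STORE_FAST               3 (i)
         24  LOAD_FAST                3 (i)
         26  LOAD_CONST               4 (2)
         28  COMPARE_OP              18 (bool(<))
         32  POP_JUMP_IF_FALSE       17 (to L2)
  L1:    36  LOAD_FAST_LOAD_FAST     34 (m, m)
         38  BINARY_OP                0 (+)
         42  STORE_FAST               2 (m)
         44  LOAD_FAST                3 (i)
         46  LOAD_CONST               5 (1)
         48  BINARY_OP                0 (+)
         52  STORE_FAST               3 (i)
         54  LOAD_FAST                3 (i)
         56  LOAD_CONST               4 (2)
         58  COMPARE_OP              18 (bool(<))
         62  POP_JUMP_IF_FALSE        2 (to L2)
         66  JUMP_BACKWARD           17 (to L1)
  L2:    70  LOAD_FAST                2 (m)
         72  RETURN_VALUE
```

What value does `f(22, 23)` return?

60

LOAD_FAST_LOAD_FAST a,b → push 22,23. Stack: [22, 23]
BINARY_OP ^ → 22 ^ 23 = 1. Stack: [1]
LOAD_CONST → push 3. Stack: [1, 3]
BINARY_OP >> → 1 >> 3 = 0. Stack: [0]
STORE_FAST m → m=0. Stack: []
LOAD_CONST → push 15. Stack: [15]
STORE_FAST m → m=15. Stack: []
LOAD_CONST → push 0. Stack: [0]
STORE_FAST i → i=0. Stack: []
LOAD_FAST i → push 0. Stack: [0]
LOAD_CONST → push 2. Stack: [0, 2]
COMPARE_OP bool(<) → 0 vs 2 = True. Stack: [True]
POP_JUMP_IF_FALSE → pop True; no jump. Stack: []
LOAD_FAST_LOAD_FAST m,m → push 15,15. Stack: [15, 15]
BINARY_OP + → 15 + 15 = 30. Stack: [30]
STORE_FAST m → m=30. Stack: []
LOAD_FAST i → push 0. Stack: [0]
LOAD_CONST → push 1. Stack: [0, 1]
BINARY_OP + → 0 + 1 = 1. Stack: [1]
STORE_FAST i → i=1. Stack: []
LOAD_FAST i → push 1. Stack: [1]
LOAD_CONST → push 2. Stack: [1, 2]
COMPARE_OP bool(<) → 1 vs 2 = True. Stack: [True]
POP_JUMP_IF_FALSE → pop True; no jump. Stack: []
LOAD_FAST_LOAD_FAST m,m → push 30,30. Stack: [30, 30]
BINARY_OP + → 30 + 30 = 60. Stack: [60]
STORE_FAST m → m=60. Stack: []
LOAD_FAST i → push 1. Stack: [1]
LOAD_CONST → push 1. Stack: [1, 1]
BINARY_OP + → 1 + 1 = 2. Stack: [2]
STORE_FAST i → i=2. Stack: []
LOAD_FAST i → push 2. Stack: [2]
LOAD_CONST → push 2. Stack: [2, 2]
COMPARE_OP bool(<) → 2 vs 2 = False. Stack: [False]
POP_JUMP_IF_FALSE → pop False; jump. Stack: []
LOAD_FAST m → push 60. Stack: [60]
RETURN_VALUE → return 60.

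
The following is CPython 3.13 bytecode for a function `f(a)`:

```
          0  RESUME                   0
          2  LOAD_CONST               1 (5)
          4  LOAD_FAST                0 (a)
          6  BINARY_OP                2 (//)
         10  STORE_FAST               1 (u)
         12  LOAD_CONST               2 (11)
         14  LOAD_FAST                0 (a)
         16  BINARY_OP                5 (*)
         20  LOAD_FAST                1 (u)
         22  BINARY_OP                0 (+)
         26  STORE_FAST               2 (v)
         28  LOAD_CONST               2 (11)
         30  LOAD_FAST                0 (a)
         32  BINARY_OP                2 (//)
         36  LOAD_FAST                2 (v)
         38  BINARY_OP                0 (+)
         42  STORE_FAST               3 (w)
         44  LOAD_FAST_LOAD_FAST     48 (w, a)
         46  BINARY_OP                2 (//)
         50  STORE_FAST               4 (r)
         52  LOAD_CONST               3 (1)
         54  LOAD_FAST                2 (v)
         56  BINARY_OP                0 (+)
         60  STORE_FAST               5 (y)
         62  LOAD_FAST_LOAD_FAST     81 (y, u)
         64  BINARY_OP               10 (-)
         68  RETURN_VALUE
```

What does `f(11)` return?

LOAD_CONST → push 5. Stack: [5]
LOAD_FAST a → push 11. Stack: [5, 11]
BINARY_OP // → 5 // 11 = 0. Stack: [0]
STORE_FAST u → u=0. Stack: []
LOAD_CONST → push 11. Stack: [11]
LOAD_FAST a → push 11. Stack: [11, 11]
BINARY_OP * → 11 * 11 = 121. Stack: [121]
LOAD_FAST u → push 0. Stack: [121, 0]
BINARY_OP + → 121 + 0 = 121. Stack: [121]
STORE_FAST v → v=121. Stack: []
LOAD_CONST → push 11. Stack: [11]
LOAD_FAST a → push 11. Stack: [11, 11]
BINARY_OP // → 11 // 11 = 1. Stack: [1]
LOAD_FAST v → push 121. Stack: [1, 121]
BINARY_OP + → 1 + 121 = 122. Stack: [122]
STORE_FAST w → w=122. Stack: []
LOAD_FAST_LOAD_FAST w,a → push 122,11. Stack: [122, 11]
BINARY_OP // → 122 // 11 = 11. Stack: [11]
STORE_FAST r → r=11. Stack: []
LOAD_CONST → push 1. Stack: [1]
LOAD_FAST v → push 121. Stack: [1, 121]
BINARY_OP + → 1 + 121 = 122. Stack: [122]
STORE_FAST y → y=122. Stack: []
LOAD_FAST_LOAD_FAST y,u → push 122,0. Stack: [122, 0]
BINARY_OP - → 122 - 0 = 122. Stack: [122]
RETURN_VALUE → return 122.

122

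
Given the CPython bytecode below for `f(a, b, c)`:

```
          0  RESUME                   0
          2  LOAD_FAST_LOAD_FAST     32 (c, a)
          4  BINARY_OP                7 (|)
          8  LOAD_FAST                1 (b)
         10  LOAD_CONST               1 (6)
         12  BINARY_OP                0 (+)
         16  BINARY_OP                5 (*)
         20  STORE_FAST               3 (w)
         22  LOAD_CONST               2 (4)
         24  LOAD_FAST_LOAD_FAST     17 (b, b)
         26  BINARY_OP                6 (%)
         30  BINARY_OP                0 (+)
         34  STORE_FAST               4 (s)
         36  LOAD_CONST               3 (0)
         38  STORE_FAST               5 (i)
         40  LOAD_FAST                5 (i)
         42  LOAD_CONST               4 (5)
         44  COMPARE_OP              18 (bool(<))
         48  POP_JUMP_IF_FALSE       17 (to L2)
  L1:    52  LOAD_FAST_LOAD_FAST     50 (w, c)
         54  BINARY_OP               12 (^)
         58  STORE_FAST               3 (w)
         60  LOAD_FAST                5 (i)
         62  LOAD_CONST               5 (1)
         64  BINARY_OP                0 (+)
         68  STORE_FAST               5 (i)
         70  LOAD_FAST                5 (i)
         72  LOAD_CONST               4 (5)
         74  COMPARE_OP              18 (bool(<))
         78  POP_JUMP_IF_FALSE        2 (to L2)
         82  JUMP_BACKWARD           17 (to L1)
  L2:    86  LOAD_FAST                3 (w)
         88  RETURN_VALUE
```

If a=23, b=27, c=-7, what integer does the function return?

38

LOAD_FAST_LOAD_FAST c,a → push -7,23
BINARY_OP | → -7 | 23 = -1
LOAD_FAST b → push 27
LOAD_CONST → push 6
BINARY_OP + → 27 + 6 = 33
BINARY_OP * → -1 * 33 = -33
STORE_FAST w → w=-33
LOAD_CONST → push 4
LOAD_FAST_LOAD_FAST b,b → push 27,27
BINARY_OP % → 27 % 27 = 0
BINARY_OP + → 4 + 0 = 4
STORE_FAST s → s=4
LOAD_CONST → push 0
STORE_FAST i → i=0
LOAD_FAST i → push 0
LOAD_CONST → push 5
COMPARE_OP bool(<) → 0 vs 5 = True
POP_JUMP_IF_FALSE → pop True; no jump
LOAD_FAST_LOAD_FAST w,c → push -33,-7
BINARY_OP ^ → -33 ^ -7 = 38
STORE_FAST w → w=38
LOAD_FAST i → push 0
LOAD_CONST → push 1
BINARY_OP + → 0 + 1 = 1
STORE_FAST i → i=1
LOAD_FAST i → push 1
LOAD_CONST → push 5
COMPARE_OP bool(<) → 1 vs 5 = True
POP_JUMP_IF_FALSE → pop True; no jump
LOAD_FAST_LOAD_FAST w,c → push 38,-7
BINARY_OP ^ → 38 ^ -7 = -33
STORE_FAST w → w=-33
LOAD_FAST i → push 1
LOAD_CONST → push 1
BINARY_OP + → 1 + 1 = 2
STORE_FAST i → i=2
LOAD_FAST i → push 2
LOAD_CONST → push 5
COMPARE_OP bool(<) → 2 vs 5 = True
POP_JUMP_IF_FALSE → pop True; no jump
LOAD_FAST_LOAD_FAST w,c → push -33,-7
BINARY_OP ^ → -33 ^ -7 = 38
STORE_FAST w → w=38
LOAD_FAST i → push 2
LOAD_CONST → push 1
BINARY_OP + → 2 + 1 = 3
STORE_FAST i → i=3
LOAD_FAST i → push 3
LOAD_CONST → push 5
COMPARE_OP bool(<) → 3 vs 5 = True
POP_JUMP_IF_FALSE → pop True; no jump
LOAD_FAST_LOAD_FAST w,c → push 38,-7
BINARY_OP ^ → 38 ^ -7 = -33
STORE_FAST w → w=-33
LOAD_FAST i → push 3
LOAD_CONST → push 1
BINARY_OP + → 3 + 1 = 4
STORE_FAST i → i=4
LOAD_FAST i → push 4
LOAD_CONST → push 5
COMPARE_OP bool(<) → 4 vs 5 = True
POP_JUMP_IF_FALSE → pop True; no jump
LOAD_FAST_LOAD_FAST w,c → push -33,-7
BINARY_OP ^ → -33 ^ -7 = 38
STORE_FAST w → w=38
LOAD_FAST i → push 4
LOAD_CONST → push 1
BINARY_OP + → 4 + 1 = 5
STORE_FAST i → i=5
LOAD_FAST i → push 5
LOAD_CONST → push 5
COMPARE_OP bool(<) → 5 vs 5 = False
POP_JUMP_IF_FALSE → pop False; jump
LOAD_FAST w → push 38
RETURN_VALUE → return 38.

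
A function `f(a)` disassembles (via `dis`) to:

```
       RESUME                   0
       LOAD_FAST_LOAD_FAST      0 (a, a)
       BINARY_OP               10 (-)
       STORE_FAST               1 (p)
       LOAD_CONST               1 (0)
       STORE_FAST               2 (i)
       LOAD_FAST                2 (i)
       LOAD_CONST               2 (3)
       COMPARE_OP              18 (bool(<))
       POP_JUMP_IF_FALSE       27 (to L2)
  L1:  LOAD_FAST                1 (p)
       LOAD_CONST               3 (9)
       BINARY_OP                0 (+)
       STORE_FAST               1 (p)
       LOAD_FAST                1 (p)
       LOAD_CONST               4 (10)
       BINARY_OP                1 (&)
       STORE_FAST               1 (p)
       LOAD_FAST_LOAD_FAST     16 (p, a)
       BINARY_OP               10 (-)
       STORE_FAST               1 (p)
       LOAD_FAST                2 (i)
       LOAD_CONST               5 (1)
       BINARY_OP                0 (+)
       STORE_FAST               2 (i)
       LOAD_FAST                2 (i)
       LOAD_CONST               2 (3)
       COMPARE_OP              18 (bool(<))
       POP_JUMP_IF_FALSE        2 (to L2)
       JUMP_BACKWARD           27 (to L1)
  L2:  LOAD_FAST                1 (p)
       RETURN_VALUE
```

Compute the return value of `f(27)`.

LOAD_FAST_LOAD_FAST a,a → push 27,27
BINARY_OP - → 27 - 27 = 0
STORE_FAST p → p=0
LOAD_CONST → push 0
STORE_FAST i → i=0
LOAD_FAST i → push 0
LOAD_CONST → push 3
COMPARE_OP bool(<) → 0 vs 3 = True
POP_JUMP_IF_FALSE → pop True; no jump
LOAD_FAST p → push 0
LOAD_CONST → push 9
BINARY_OP + → 0 + 9 = 9
STORE_FAST p → p=9
LOAD_FAST p → push 9
LOAD_CONST → push 10
BINARY_OP & → 9 & 10 = 8
STORE_FAST p → p=8
LOAD_FAST_LOAD_FAST p,a → push 8,27
BINARY_OP - → 8 - 27 = -19
STORE_FAST p → p=-19
LOAD_FAST i → push 0
LOAD_CONST → push 1
BINARY_OP + → 0 + 1 = 1
STORE_FAST i → i=1
LOAD_FAST i → push 1
LOAD_CONST → push 3
COMPARE_OP bool(<) → 1 vs 3 = True
POP_JUMP_IF_FALSE → pop True; no jump
LOAD_FAST p → push -19
LOAD_CONST → push 9
BINARY_OP + → -19 + 9 = -10
STORE_FAST p → p=-10
LOAD_FAST p → push -10
LOAD_CONST → push 10
BINARY_OP & → -10 & 10 = 2
STORE_FAST p → p=2
LOAD_FAST_LOAD_FAST p,a → push 2,27
BINARY_OP - → 2 - 27 = -25
STORE_FAST p → p=-25
LOAD_FAST i → push 1
LOAD_CONST → push 1
BINARY_OP + → 1 + 1 = 2
STORE_FAST i → i=2
LOAD_FAST i → push 2
LOAD_CONST → push 3
COMPARE_OP bool(<) → 2 vs 3 = True
POP_JUMP_IF_FALSE → pop True; no jump
LOAD_FAST p → push -25
LOAD_CONST → push 9
BINARY_OP + → -25 + 9 = -16
STORE_FAST p → p=-16
LOAD_FAST p → push -16
LOAD_CONST → push 10
BINARY_OP & → -16 & 10 = 0
STORE_FAST p → p=0
LOAD_FAST_LOAD_FAST p,a → push 0,27
BINARY_OP - → 0 - 27 = -27
STORE_FAST p → p=-27
LOAD_FAST i → push 2
LOAD_CONST → push 1
BINARY_OP + → 2 + 1 = 3
STORE_FAST i → i=3
LOAD_FAST i → push 3
LOAD_CONST → push 3
COMPARE_OP bool(<) → 3 vs 3 = False
POP_JUMP_IF_FALSE → pop False; jump
LOAD_FAST p → push -27
RETURN_VALUE → return -27.

-27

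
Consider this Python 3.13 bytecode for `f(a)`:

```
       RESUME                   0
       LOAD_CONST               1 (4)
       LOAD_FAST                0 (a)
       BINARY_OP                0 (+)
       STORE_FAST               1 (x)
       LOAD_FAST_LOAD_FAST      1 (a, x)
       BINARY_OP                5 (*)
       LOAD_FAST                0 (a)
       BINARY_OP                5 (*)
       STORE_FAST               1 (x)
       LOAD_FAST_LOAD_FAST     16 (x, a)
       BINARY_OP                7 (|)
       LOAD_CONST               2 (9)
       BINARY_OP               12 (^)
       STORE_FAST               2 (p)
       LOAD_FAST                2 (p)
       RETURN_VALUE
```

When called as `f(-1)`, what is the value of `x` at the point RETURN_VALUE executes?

3

LOAD_CONST → push 4. Stack: [4]
LOAD_FAST a → push -1. Stack: [4, -1]
BINARY_OP + → 4 + -1 = 3. Stack: [3]
STORE_FAST x → x=3. Stack: []
LOAD_FAST_LOAD_FAST a,x → push -1,3. Stack: [-1, 3]
BINARY_OP * → -1 * 3 = -3. Stack: [-3]
LOAD_FAST a → push -1. Stack: [-3, -1]
BINARY_OP * → -3 * -1 = 3. Stack: [3]
STORE_FAST x → x=3. Stack: []
LOAD_FAST_LOAD_FAST x,a → push 3,-1. Stack: [3, -1]
BINARY_OP | → 3 | -1 = -1. Stack: [-1]
LOAD_CONST → push 9. Stack: [-1, 9]
BINARY_OP ^ → -1 ^ 9 = -10. Stack: [-10]
STORE_FAST p → p=-10. Stack: []
LOAD_FAST p → push -10. Stack: [-10]
RETURN_VALUE → return -10.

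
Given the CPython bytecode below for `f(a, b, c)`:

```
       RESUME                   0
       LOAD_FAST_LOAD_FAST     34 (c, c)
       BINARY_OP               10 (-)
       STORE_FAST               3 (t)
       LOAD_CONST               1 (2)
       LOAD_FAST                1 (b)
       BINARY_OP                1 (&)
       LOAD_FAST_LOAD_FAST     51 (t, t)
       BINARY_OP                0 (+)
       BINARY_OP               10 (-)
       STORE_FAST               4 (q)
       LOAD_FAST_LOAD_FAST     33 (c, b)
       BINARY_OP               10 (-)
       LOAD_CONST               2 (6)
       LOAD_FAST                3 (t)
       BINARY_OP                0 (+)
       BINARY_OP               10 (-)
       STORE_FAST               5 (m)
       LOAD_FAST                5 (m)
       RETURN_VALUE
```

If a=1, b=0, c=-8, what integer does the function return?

-14

LOAD_FAST_LOAD_FAST c,c → push -8,-8. Stack: [-8, -8]
BINARY_OP - → -8 - -8 = 0. Stack: [0]
STORE_FAST t → t=0. Stack: []
LOAD_CONST → push 2. Stack: [2]
LOAD_FAST b → push 0. Stack: [2, 0]
BINARY_OP & → 2 & 0 = 0. Stack: [0]
LOAD_FAST_LOAD_FAST t,t → push 0,0. Stack: [0, 0, 0]
BINARY_OP + → 0 + 0 = 0. Stack: [0, 0]
BINARY_OP - → 0 - 0 = 0. Stack: [0]
STORE_FAST q → q=0. Stack: []
LOAD_FAST_LOAD_FAST c,b → push -8,0. Stack: [-8, 0]
BINARY_OP - → -8 - 0 = -8. Stack: [-8]
LOAD_CONST → push 6. Stack: [-8, 6]
LOAD_FAST t → push 0. Stack: [-8, 6, 0]
BINARY_OP + → 6 + 0 = 6. Stack: [-8, 6]
BINARY_OP - → -8 - 6 = -14. Stack: [-14]
STORE_FAST m → m=-14. Stack: []
LOAD_FAST m → push -14. Stack: [-14]
RETURN_VALUE → return -14.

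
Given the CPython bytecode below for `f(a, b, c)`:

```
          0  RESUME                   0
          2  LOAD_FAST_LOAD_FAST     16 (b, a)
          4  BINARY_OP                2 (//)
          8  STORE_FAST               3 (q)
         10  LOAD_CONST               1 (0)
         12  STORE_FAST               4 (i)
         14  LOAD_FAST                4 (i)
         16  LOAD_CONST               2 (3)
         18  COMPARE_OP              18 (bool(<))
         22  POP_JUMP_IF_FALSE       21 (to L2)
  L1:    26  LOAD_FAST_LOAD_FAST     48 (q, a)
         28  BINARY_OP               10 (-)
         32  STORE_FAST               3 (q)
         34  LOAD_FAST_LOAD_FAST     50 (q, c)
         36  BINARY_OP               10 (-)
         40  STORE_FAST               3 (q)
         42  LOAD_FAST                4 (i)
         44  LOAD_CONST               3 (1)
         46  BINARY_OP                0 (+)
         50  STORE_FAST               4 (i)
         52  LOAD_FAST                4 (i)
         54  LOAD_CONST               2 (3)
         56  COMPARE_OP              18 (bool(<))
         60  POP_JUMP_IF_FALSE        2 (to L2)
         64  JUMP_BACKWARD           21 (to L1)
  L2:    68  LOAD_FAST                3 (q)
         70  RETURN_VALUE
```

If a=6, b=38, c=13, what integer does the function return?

LOAD_FAST_LOAD_FAST b,a → push 38,6. Stack: [38, 6]
BINARY_OP // → 38 // 6 = 6. Stack: [6]
STORE_FAST q → q=6. Stack: []
LOAD_CONST → push 0. Stack: [0]
STORE_FAST i → i=0. Stack: []
LOAD_FAST i → push 0. Stack: [0]
LOAD_CONST → push 3. Stack: [0, 3]
COMPARE_OP bool(<) → 0 vs 3 = True. Stack: [True]
POP_JUMP_IF_FALSE → pop True; no jump. Stack: []
LOAD_FAST_LOAD_FAST q,a → push 6,6. Stack: [6, 6]
BINARY_OP - → 6 - 6 = 0. Stack: [0]
STORE_FAST q → q=0. Stack: []
LOAD_FAST_LOAD_FAST q,c → push 0,13. Stack: [0, 13]
BINARY_OP - → 0 - 13 = -13. Stack: [-13]
STORE_FAST q → q=-13. Stack: []
LOAD_FAST i → push 0. Stack: [0]
LOAD_CONST → push 1. Stack: [0, 1]
BINARY_OP + → 0 + 1 = 1. Stack: [1]
STORE_FAST i → i=1. Stack: []
LOAD_FAST i → push 1. Stack: [1]
LOAD_CONST → push 3. Stack: [1, 3]
COMPARE_OP bool(<) → 1 vs 3 = True. Stack: [True]
POP_JUMP_IF_FALSE → pop True; no jump. Stack: []
LOAD_FAST_LOAD_FAST q,a → push -13,6. Stack: [-13, 6]
BINARY_OP - → -13 - 6 = -19. Stack: [-19]
STORE_FAST q → q=-19. Stack: []
LOAD_FAST_LOAD_FAST q,c → push -19,13. Stack: [-19, 13]
BINARY_OP - → -19 - 13 = -32. Stack: [-32]
STORE_FAST q → q=-32. Stack: []
LOAD_FAST i → push 1. Stack: [1]
LOAD_CONST → push 1. Stack: [1, 1]
BINARY_OP + → 1 + 1 = 2. Stack: [2]
STORE_FAST i → i=2. Stack: []
LOAD_FAST i → push 2. Stack: [2]
LOAD_CONST → push 3. Stack: [2, 3]
COMPARE_OP bool(<) → 2 vs 3 = True. Stack: [True]
POP_JUMP_IF_FALSE → pop True; no jump. Stack: []
LOAD_FAST_LOAD_FAST q,a → push -32,6. Stack: [-32, 6]
BINARY_OP - → -32 - 6 = -38. Stack: [-38]
STORE_FAST q → q=-38. Stack: []
LOAD_FAST_LOAD_FAST q,c → push -38,13. Stack: [-38, 13]
BINARY_OP - → -38 - 13 = -51. Stack: [-51]
STORE_FAST q → q=-51. Stack: []
LOAD_FAST i → push 2. Stack: [2]
LOAD_CONST → push 1. Stack: [2, 1]
BINARY_OP + → 2 + 1 = 3. Stack: [3]
STORE_FAST i → i=3. Stack: []
LOAD_FAST i → push 3. Stack: [3]
LOAD_CONST → push 3. Stack: [3, 3]
COMPARE_OP bool(<) → 3 vs 3 = False. Stack: [False]
POP_JUMP_IF_FALSE → pop False; jump. Stack: []
LOAD_FAST q → push -51. Stack: [-51]
RETURN_VALUE → return -51.

-51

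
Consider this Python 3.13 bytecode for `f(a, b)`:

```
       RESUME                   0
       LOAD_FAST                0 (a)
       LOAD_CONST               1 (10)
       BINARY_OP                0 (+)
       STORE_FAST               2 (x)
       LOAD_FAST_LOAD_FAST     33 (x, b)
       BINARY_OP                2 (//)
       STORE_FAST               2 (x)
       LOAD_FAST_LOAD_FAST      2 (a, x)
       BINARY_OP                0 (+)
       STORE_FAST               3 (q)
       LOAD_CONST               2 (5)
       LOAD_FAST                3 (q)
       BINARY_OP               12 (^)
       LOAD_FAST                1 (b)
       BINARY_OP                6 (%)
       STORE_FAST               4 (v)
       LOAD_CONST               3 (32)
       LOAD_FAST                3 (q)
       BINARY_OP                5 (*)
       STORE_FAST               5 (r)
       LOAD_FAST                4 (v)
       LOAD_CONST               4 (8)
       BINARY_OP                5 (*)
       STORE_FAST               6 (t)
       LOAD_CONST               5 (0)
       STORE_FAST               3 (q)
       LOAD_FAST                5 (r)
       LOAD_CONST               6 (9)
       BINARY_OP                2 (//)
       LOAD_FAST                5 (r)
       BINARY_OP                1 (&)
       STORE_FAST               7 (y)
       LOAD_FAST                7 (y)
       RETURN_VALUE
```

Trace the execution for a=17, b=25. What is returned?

64

LOAD_FAST a → push 17. Stack: [17]
LOAD_CONST → push 10. Stack: [17, 10]
BINARY_OP + → 17 + 10 = 27. Stack: [27]
STORE_FAST x → x=27. Stack: []
LOAD_FAST_LOAD_FAST x,b → push 27,25. Stack: [27, 25]
BINARY_OP // → 27 // 25 = 1. Stack: [1]
STORE_FAST x → x=1. Stack: []
LOAD_FAST_LOAD_FAST a,x → push 17,1. Stack: [17, 1]
BINARY_OP + → 17 + 1 = 18. Stack: [18]
STORE_FAST q → q=18. Stack: []
LOAD_CONST → push 5. Stack: [5]
LOAD_FAST q → push 18. Stack: [5, 18]
BINARY_OP ^ → 5 ^ 18 = 23. Stack: [23]
LOAD_FAST b → push 25. Stack: [23, 25]
BINARY_OP % → 23 % 25 = 23. Stack: [23]
STORE_FAST v → v=23. Stack: []
LOAD_CONST → push 32. Stack: [32]
LOAD_FAST q → push 18. Stack: [32, 18]
BINARY_OP * → 32 * 18 = 576. Stack: [576]
STORE_FAST r → r=576. Stack: []
LOAD_FAST v → push 23. Stack: [23]
LOAD_CONST → push 8. Stack: [23, 8]
BINARY_OP * → 23 * 8 = 184. Stack: [184]
STORE_FAST t → t=184. Stack: []
LOAD_CONST → push 0. Stack: [0]
STORE_FAST q → q=0. Stack: []
LOAD_FAST r → push 576. Stack: [576]
LOAD_CONST → push 9. Stack: [576, 9]
BINARY_OP // → 576 // 9 = 64. Stack: [64]
LOAD_FAST r → push 576. Stack: [64, 576]
BINARY_OP & → 64 & 576 = 64. Stack: [64]
STORE_FAST y → y=64. Stack: []
LOAD_FAST y → push 64. Stack: [64]
RETURN_VALUE → return 64.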